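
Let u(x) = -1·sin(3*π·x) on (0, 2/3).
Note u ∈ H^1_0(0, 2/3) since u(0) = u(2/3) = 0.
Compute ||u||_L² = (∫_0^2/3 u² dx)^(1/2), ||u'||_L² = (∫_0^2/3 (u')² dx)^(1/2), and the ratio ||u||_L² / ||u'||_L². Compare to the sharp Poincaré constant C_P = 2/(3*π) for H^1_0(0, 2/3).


||u||_L² / ||u'||_L² = 1/(3*π) < C_P = 2/(3*π).

u(x) = -1·sin(3*π·x), so u'(x) = -3*π*cos(3*π*x).
Writing u(x) = A·sin(kπx/L) with A = -1 and k = 2, use ∫_0^L sin²(kπx/L) dx = L/2 and ∫_0^L cos²(kπx/L) dx = L/2.
u² = 1·sin²(3*π·x) and (u')² = 9*π^2·cos²(3*π·x), and each of sin², cos² integrates to L/2 = 1/3 over (0, 2/3).
∫_0^2/3 u² dx = 1/3, so ||u||_L² = sqrt(3)/3.
∫_0^2/3 (u')² dx = 3*π^2, so ||u'||_L² = sqrt(3)*π.
Ratio ||u||_L² / ||u'||_L² = 1/(3*π).
Sharp Poincaré constant on H^1_0(0, 2/3) is C_P = L/π = 2/(3*π), achieved by sin(3*π/2·x).
This is the k = 2 harmonic; the ratio L/(kπ) is strictly less than C_P = L/π, consistent with the sharp inequality ||u||_L² ≤ C_P ||u'||_L².


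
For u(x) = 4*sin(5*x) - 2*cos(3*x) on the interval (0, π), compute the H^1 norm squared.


||u||_{H^1(0,π)}^2 = 228*π

u'(x) = 6*sin(3*x) + 20*cos(5*x).
Expand u² and (u')² and integrate term by term on (0, π), using: for integers n ≥ 1, ∫_0^π sin²(nx) dx = ∫_0^π cos²(nx) dx = π/2; for n ≠ n', ∫_0^π sin(nx)sin(n'x) dx = ∫_0^π cos(nx)cos(n'x) dx = 0; and by product-to-sum, ∫_0^π sin(nx)cos(n'x) dx = ½∫_0^π [sin((n+n')x) + sin((n−n')x)] dx, which is 0 when n+n' is even and 2n/(n²−n'²) when n+n' is odd (it need not vanish on (0, π)).
  u² squared terms: (-2)²·∫cos(3x)² dx = 4·π/2 = 2*π;  (4)²·∫sin(5x)² dx = 16·π/2 = 8*π.
  u² cross terms: 2·(-2)·(4)·∫cos(3x)·sin(5x) dx = -16·(0) = 0.
  So ∫_0^π u² dx = 2*π + 8*π + 0 = 10*π.
  (u')² squared terms: (6)²·∫sin(3x)² dx = 36·π/2 = 18*π;  (20)²·∫cos(5x)² dx = 400·π/2 = 200*π.
  (u')² cross terms: 2·(6)·(20)·∫sin(3x)·cos(5x) dx = 240·(0) = 0.
  So ∫_0^π (u')² dx = 18*π + 200*π + 0 = 218*π.
||u||_{H^1}^2 = (10*π) + (218*π) = 228*π.


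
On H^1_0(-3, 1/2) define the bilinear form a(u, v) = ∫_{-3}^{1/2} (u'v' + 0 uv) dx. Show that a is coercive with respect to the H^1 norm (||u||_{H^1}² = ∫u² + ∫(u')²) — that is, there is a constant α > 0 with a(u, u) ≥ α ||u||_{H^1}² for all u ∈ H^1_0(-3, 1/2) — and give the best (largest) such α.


α = 4*π^2/(4*π^2 + 49)

Coercivity of a(·,·) on H^1_0(-3, 1/2) means a(u, u) ≥ α ||u||_{H^1}² for every u ∈ H^1_0.
The interval has length L = 7/2, and Poincaré/coercivity depend only on L. Here a(u, u) = ∫(u')² + (0)·∫u².
Here c = 0, so a(u,u) = ∫(u')² alone. The condition a(u,u) ≥ α||u||_{H^1}² reads (1−α)∫(u')² ≥ (α−c)∫u². Any admissible α is ≤ 1 (rapidly oscillating u have ∫u²/∫(u')² → 0), and α = 1 would force 0 ≥ (1−c)∫u², impossible since c < 1; so 1−α > 0. By the sharp Poincaré inequality on H^1_0 of an interval of length L, ∫(u')² ≥ (π/L)²∫u² with equality for the first sine mode sin(π(x−x₀)/L) (x₀ the left endpoint), so the inequality holds for all u iff (1−α)(π/L)² ≥ α − c, i.e. α ≤ ((π/L)² + c)/((π/L)² + 1) = (1 + c(L/π)²)/(1 + (L/π)²). (Direct route, valid since c ≤ 0: Poincaré gives c∫u² ≥ c(L/π)²∫(u')², so a(u,u) ≥ (1 + c(L/π)²)∫(u')², while ||u||_{H^1}² ≤ (1 + (L/π)²)∫(u')²; dividing yields the same α.) With (π/L)² = 4*π^2/49 and c = 0, the largest admissible constant is α = ((π/L)² + c)/((π/L)² + 1).
Simplifying, α = 4*π^2/(4*π^2 + 49).


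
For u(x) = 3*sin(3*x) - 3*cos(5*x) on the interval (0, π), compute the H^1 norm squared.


||u||_{H^1(0,π)}^2 = 162*π

u'(x) = 15*sin(5*x) + 9*cos(3*x).
Expand u² and (u')² and integrate term by term on (0, π), using: for integers n ≥ 1, ∫_0^π sin²(nx) dx = ∫_0^π cos²(nx) dx = π/2; for n ≠ n', ∫_0^π sin(nx)sin(n'x) dx = ∫_0^π cos(nx)cos(n'x) dx = 0; and by product-to-sum, ∫_0^π sin(nx)cos(n'x) dx = ½∫_0^π [sin((n+n')x) + sin((n−n')x)] dx, which is 0 when n+n' is even and 2n/(n²−n'²) when n+n' is odd (it need not vanish on (0, π)).
  u² squared terms: (-3)²·∫cos(5x)² dx = 9·π/2 = 9*π/2;  (3)²·∫sin(3x)² dx = 9·π/2 = 9*π/2.
  u² cross terms: 2·(-3)·(3)·∫cos(5x)·sin(3x) dx = -18·(0) = 0.
  So ∫_0^π u² dx = 9*π/2 + 9*π/2 + 0 = 9*π.
  (u')² squared terms: (9)²·∫cos(3x)² dx = 81·π/2 = 81*π/2;  (15)²·∫sin(5x)² dx = 225·π/2 = 225*π/2.
  (u')² cross terms: 2·(9)·(15)·∫cos(3x)·sin(5x) dx = 270·(0) = 0.
  So ∫_0^π (u')² dx = 81*π/2 + 225*π/2 + 0 = 153*π.
||u||_{H^1}^2 = (9*π) + (153*π) = 162*π.


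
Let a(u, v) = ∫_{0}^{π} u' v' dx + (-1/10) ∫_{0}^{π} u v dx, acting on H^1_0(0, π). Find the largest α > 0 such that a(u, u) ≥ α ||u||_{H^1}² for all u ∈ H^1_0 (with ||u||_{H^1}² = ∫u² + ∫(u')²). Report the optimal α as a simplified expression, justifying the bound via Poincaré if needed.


α = 9/20

Coercivity of a(·,·) on H^1_0(0, π) means a(u, u) ≥ α ||u||_{H^1}² for every u ∈ H^1_0.
The interval has length L = π, and Poincaré/coercivity depend only on L. Here a(u, u) = ∫(u')² + (-1/10)·∫u².
Here c = -1/10 < 0 with |c| < (π/L)² = 1, so coercivity still holds. The condition a(u,u) ≥ α||u||_{H^1}² reads (1−α)∫(u')² ≥ (α−c)∫u². Any admissible α is ≤ 1 (rapidly oscillating u have ∫u²/∫(u')² → 0), and α = 1 would force 0 ≥ (1−c)∫u², impossible since c < 1; so 1−α > 0. By the sharp Poincaré inequality on H^1_0 of an interval of length L, ∫(u')² ≥ (π/L)²∫u² with equality for the first sine mode sin(π(x−x₀)/L) (x₀ the left endpoint), so the inequality holds for all u iff (1−α)(π/L)² ≥ α − c, i.e. α ≤ ((π/L)² + c)/((π/L)² + 1) = (1 + c(L/π)²)/(1 + (L/π)²). (Direct route, valid since c ≤ 0: Poincaré gives c∫u² ≥ c(L/π)²∫(u')², so a(u,u) ≥ (1 + c(L/π)²)∫(u')², while ||u||_{H^1}² ≤ (1 + (L/π)²)∫(u')²; dividing yields the same α.) With (π/L)² = 1 and c = -1/10, the largest admissible constant is α = ((π/L)² + c)/((π/L)² + 1).
Simplifying, α = 9/20.


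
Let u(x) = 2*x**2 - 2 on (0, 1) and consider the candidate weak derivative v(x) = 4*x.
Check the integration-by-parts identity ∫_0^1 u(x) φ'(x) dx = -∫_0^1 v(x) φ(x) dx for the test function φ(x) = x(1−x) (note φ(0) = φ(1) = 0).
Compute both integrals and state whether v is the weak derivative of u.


LHS = -1/3, RHS = -1/3. Yes, v = u' weakly.

u(x) = 2*x**2 - 2, classical derivative u'(x) = 4*x.
φ(x) = x(1−x), so φ'(x) = 1 - 2*x.
Note φ(0) = φ(1) = 0, so the boundary term u·φ vanishes.
LHS = ∫_0^1 u(x) φ'(x) dx = ∫_0^1 (-4*x^3 + 2*x^2 + 4*x - 2) dx. Term by term:
  ∫_0^1 -4*x^3 dx = -1;  ∫_0^1 2*x^2 dx = 2/3;  ∫_0^1 4*x dx = 2;
  ∫_0^1 -2 dx = -2.
Sum: -1 + 2/3 + 2 − 2 = -1/3.
So LHS = -1/3.
∫_0^1 v(x) φ(x) dx = ∫_0^1 (-4*x^3 + 4*x^2) dx. Term by term:
  ∫_0^1 -4*x^3 dx = -1;  ∫_0^1 4*x^2 dx = 4/3.
Sum: -1 + 4/3 = 1/3.
So RHS = -∫_0^1 v(x) φ(x) dx = -1/3.
LHS = RHS, so the identity holds for this test φ.
Moreover u is smooth here and v(x) = u'(x) = 4*x pointwise, so the identity holds for every test function. Hence v is the weak derivative of u.


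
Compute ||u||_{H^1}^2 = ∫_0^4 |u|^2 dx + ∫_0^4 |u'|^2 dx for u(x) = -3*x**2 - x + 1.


||u||_{H^1}^2 = 44648/15

The H^1 norm (squared) on an interval (0, L) is
  ||u||_{H^1}^2 = ∫_0^L u(x)^2 dx + ∫_0^L u'(x)^2 dx.
Compute u'(x) = -6*x - 1.
Then u(x)^2 = 9*x**4 + 6*x**3 - 5*x**2 - 2*x + 1 and u'(x)^2 = 36*x**2 + 12*x + 1.
Integrate each monomial from 0 to 4 using ∫_0^4 c·x^n dx = c·4^(n+1)/(n+1):
  ∫_0^4 u(x)^2 dx = ∫_0^4 (9*x^4 + 6*x^3 - 5*x^2 - 2*x + 1) dx. Term by term:
    ∫_0^4 9*x^4 dx = 9216/5;  ∫_0^4 6*x^3 dx = 384;  ∫_0^4 -5*x^2 dx = -320/3;
    ∫_0^4 -2*x dx = -16;  ∫_0^4 1 dx = 4.
  Sum: 9216/5 + 384 − 320/3 − 16 + 4 = 31628/15.
  ∫_0^4 u'(x)^2 dx = ∫_0^4 (36*x^2 + 12*x + 1) dx. Term by term:
    ∫_0^4 36*x^2 dx = 768;  ∫_0^4 12*x dx = 96;  ∫_0^4 1 dx = 4.
  Sum: 768 + 96 + 4 = 868.
Adding: ||u||_{H^1}^2 = 31628/15 + 868 = 44648/15.


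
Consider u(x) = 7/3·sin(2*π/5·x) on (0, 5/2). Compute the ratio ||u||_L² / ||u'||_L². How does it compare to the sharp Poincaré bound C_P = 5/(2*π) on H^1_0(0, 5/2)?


||u||_L² / ||u'||_L² = 5/(2*π) = C_P.

u(x) = 7/3·sin(2*π/5·x), so u'(x) = 14*π*cos(2*π*x/5)/15.
Writing u(x) = A·sin(kπx/L) with A = 7/3 and k = 1, use ∫_0^L sin²(kπx/L) dx = L/2 and ∫_0^L cos²(kπx/L) dx = L/2.
u² = 49/9·sin²(2*π/5·x) and (u')² = 196*π^2/225·cos²(2*π/5·x), and each of sin², cos² integrates to L/2 = 5/4 over (0, 5/2).
∫_0^5/2 u² dx = 245/36, so ||u||_L² = 7*sqrt(5)/6.
∫_0^5/2 (u')² dx = 49*π^2/45, so ||u'||_L² = 7*sqrt(5)*π/15.
Ratio ||u||_L² / ||u'||_L² = 5/(2*π).
Sharp Poincaré constant on H^1_0(0, 5/2) is C_P = L/π = 5/(2*π), achieved by sin(2*π/5·x).
This is the k = 1 eigenfunction (up to amplitude), so the ratio equals the sharp Poincaré constant exactly.


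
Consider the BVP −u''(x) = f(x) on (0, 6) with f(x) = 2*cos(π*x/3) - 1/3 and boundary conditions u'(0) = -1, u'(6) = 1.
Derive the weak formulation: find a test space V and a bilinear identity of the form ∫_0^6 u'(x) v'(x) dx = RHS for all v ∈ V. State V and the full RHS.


V = H^1(0, 6) (v unrestricted at boundary; u is determined up to an additive constant); weak form: ∫_0^6 u'v' dx = ∫_0^6 (2*cos(π*x/3) - 1/3) v dx + v(6) + v(0) for all v ∈ V.

Multiply both sides by a test function v and integrate from 0 to 6:
  ∫_0^6 −u''(x) v(x) dx = ∫_0^6 f(x) v(x) dx.
Integrate the LHS by parts once:
  ∫_0^6 −u'' v dx = −[u'(x) v(x)]_0^6 + ∫_0^6 u'(x) v'(x) dx.
Thus ∫_0^6 u'(x) v'(x) dx = ∫_0^6 f(x) v(x) dx + [u'(x) v(x)]_0^6.
Choose V so that boundary terms are either known or forced to vanish.
u has inhomogeneous Neumann u'(0) = -1, u'(6) = 1. [u' v]_0^6 = (1)·v(6) − (-1)·v(0) = v(6) + v(0). Take V = H^1(0, 6); boundary term becomes part of RHS.
Weak formulation: find u (satisfying any essential BC) such that ∫_0^6 u'(x) v'(x) dx = ∫_0^6 f v dx + v(6) + v(0) for all v ∈ V (Neumann data are natural BCs: they enter the RHS as boundary terms).
Substituting f(x) = 2*cos(π*x/3) - 1/3, the right-hand side is ∫_0^6 (2*cos(π*x/3) - 1/3) v dx + v(6) + v(0).
Compatibility check (pure Neumann): taking v ≡ 1 ∈ V gives 0 = ∫_0^6 f dx + (1) − (-1), i.e. ∫_0^6 f dx must equal u'(0) − u'(6) = -2. Indeed ∫_0^6 (2*cos(π*x/3) - 1/3) dx = -2, so the data are compatible. The solution is then unique only up to an additive constant (fix it e.g. by requiring ∫_0^6 u dx = 0).


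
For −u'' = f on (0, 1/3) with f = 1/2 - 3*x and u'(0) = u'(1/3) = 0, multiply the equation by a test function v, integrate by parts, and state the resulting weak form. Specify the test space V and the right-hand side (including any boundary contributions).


V = H^1(0, 1/3) (no boundary constraint on v; u is determined up to an additive constant); weak form: ∫_0^1/3 u'v' dx = ∫_0^1/3 (1/2 - 3*x) v dx for all v ∈ V.

Multiply both sides by a test function v and integrate from 0 to 1/3:
  ∫_0^1/3 −u''(x) v(x) dx = ∫_0^1/3 f(x) v(x) dx.
Integrate the LHS by parts once:
  ∫_0^1/3 −u'' v dx = −[u'(x) v(x)]_0^1/3 + ∫_0^1/3 u'(x) v'(x) dx.
Thus ∫_0^1/3 u'(x) v'(x) dx = ∫_0^1/3 f(x) v(x) dx + [u'(x) v(x)]_0^1/3.
Choose V so that boundary terms are either known or forced to vanish.
u has homogeneous Neumann: u'(0) = u'(1/3) = 0. So [u' v]_0^1/3 = 0·v(1/3) − 0·v(0) = 0 for any v; take V = H^1(0, 1/3).
Weak formulation: find u (satisfying any essential BC) such that ∫_0^1/3 u'(x) v'(x) dx = ∫_0^1/3 f v dx for all v ∈ V (homogeneous Neumann, so boundary terms vanish).
Substituting f(x) = 1/2 - 3*x, the right-hand side is ∫_0^1/3 (1/2 - 3*x) v dx.
Compatibility check (pure Neumann): taking v ≡ 1 ∈ V gives 0 = ∫_0^1/3 f dx + (0) − (0), i.e. ∫_0^1/3 f dx must equal u'(0) − u'(1/3) = 0. Indeed ∫_0^1/3 (1/2 - 3*x) dx = 0, so the data are compatible. The solution is then unique only up to an additive constant (fix it e.g. by requiring ∫_0^1/3 u dx = 0).


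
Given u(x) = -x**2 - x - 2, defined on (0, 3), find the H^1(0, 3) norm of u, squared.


||u||_{H^1}^2 = 2211/10

The H^1 norm (squared) on an interval (0, L) is
  ||u||_{H^1}^2 = ∫_0^L u(x)^2 dx + ∫_0^L u'(x)^2 dx.
Compute u'(x) = -2*x - 1.
Then u(x)^2 = x**4 + 2*x**3 + 5*x**2 + 4*x + 4 and u'(x)^2 = 4*x**2 + 4*x + 1.
Integrate each monomial from 0 to 3 using ∫_0^3 c·x^n dx = c·3^(n+1)/(n+1):
  ∫_0^3 u(x)^2 dx = ∫_0^3 (x^4 + 2*x^3 + 5*x^2 + 4*x + 4) dx. Term by term:
    ∫_0^3 x^4 dx = 243/5;  ∫_0^3 2*x^3 dx = 81/2;  ∫_0^3 5*x^2 dx = 45;
    ∫_0^3 4*x dx = 18;  ∫_0^3 4 dx = 12.
  Sum: 243/5 + 81/2 + 45 + 18 + 12 = 1641/10.
  ∫_0^3 u'(x)^2 dx = ∫_0^3 (4*x^2 + 4*x + 1) dx. Term by term:
    ∫_0^3 4*x^2 dx = 36;  ∫_0^3 4*x dx = 18;  ∫_0^3 1 dx = 3.
  Sum: 36 + 18 + 3 = 57.
Adding: ||u||_{H^1}^2 = 1641/10 + 57 = 2211/10.


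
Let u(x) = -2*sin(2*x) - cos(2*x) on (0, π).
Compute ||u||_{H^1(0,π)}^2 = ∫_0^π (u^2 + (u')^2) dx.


||u||_{H^1(0,π)}^2 = 25*π/2

u'(x) = 2*sin(2*x) - 4*cos(2*x).
Expand u² and (u')² and integrate term by term on (0, π), using: for integers n ≥ 1, ∫_0^π sin²(nx) dx = ∫_0^π cos²(nx) dx = π/2; for n ≠ n', ∫_0^π sin(nx)sin(n'x) dx = ∫_0^π cos(nx)cos(n'x) dx = 0; and by product-to-sum, ∫_0^π sin(nx)cos(n'x) dx = ½∫_0^π [sin((n+n')x) + sin((n−n')x)] dx, which is 0 when n+n' is even and 2n/(n²−n'²) when n+n' is odd (it need not vanish on (0, π)).
  u² squared terms: (-1)²·∫cos(2x)² dx = 1·π/2 = π/2;  (-2)²·∫sin(2x)² dx = 4·π/2 = 2*π.
  u² cross terms: 2·(-1)·(-2)·∫cos(2x)·sin(2x) dx = 4·(0) = 0.
  So ∫_0^π u² dx = π/2 + 2*π + 0 = 5*π/2.
  (u')² squared terms: (-4)²·∫cos(2x)² dx = 16·π/2 = 8*π;  (2)²·∫sin(2x)² dx = 4·π/2 = 2*π.
  (u')² cross terms: 2·(-4)·(2)·∫cos(2x)·sin(2x) dx = -16·(0) = 0.
  So ∫_0^π (u')² dx = 8*π + 2*π + 0 = 10*π.
||u||_{H^1}^2 = (5*π/2) + (10*π) = 25*π/2.


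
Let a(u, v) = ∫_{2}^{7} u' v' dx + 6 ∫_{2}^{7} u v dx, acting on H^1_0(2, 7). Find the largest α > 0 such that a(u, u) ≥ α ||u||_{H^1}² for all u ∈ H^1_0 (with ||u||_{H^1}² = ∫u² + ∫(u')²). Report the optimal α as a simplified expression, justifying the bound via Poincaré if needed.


α = 1

Coercivity of a(·,·) on H^1_0(2, 7) means a(u, u) ≥ α ||u||_{H^1}² for every u ∈ H^1_0.
The interval has length L = 5, and Poincaré/coercivity depend only on L. Here a(u, u) = ∫(u')² + (6)·∫u².
Here c = 6 ≥ 1, so a(u,u) = ∫(u')² + c∫u² ≥ ∫(u')² + ∫u² = ||u||_{H^1}², i.e. α = 1 works. No larger α is possible: a(u,u) ≥ α||u||_{H^1}² means (1−α)∫(u')² ≥ (α−c)∫u², and for the modes u_n = sin(nπ(x−x₀)/L) (x₀ the left endpoint) one has ∫u_n²/∫(u_n')² = (L/(nπ))² → 0, so a(u_n,u_n)/||u_n||_{H^1}² → 1. Hence the optimal constant is α = 1.
Therefore α = 1.


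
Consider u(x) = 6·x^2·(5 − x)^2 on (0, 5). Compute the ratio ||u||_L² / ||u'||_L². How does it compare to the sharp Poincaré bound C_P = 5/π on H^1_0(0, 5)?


||u||_L² / ||u'||_L² = 5*sqrt(3)/6 < C_P = 5/π.

u(x) = 6·x^2·(5 − x)^2, so u'(x) = 12*x*(x - 5)*(2*x - 5).
u(x) = 6·x^2·(5 − x)^2 vanishes at x = 0 and x = 5, so u ∈ H^1_0(0, 5). Differentiate via the product rule and integrate the resulting polynomials term by term.
  ∫_0^5 u² dx = ∫_0^5 (36*x^8 - 720*x^7 + 5400*x^6 - 18000*x^5 + 22500*x^4) dx. Term by term:
    ∫_0^5 36*x^8 dx = 7812500;  ∫_0^5 -720*x^7 dx = -35156250;  ∫_0^5 5400*x^6 dx = 421875000/7;
    ∫_0^5 -18000*x^5 dx = -46875000;  ∫_0^5 22500*x^4 dx = 14062500.
  Sum: 7812500 − 35156250 + 421875000/7 − 46875000 + 14062500 = 781250/7.
  ∫_0^5 (u')² dx = ∫_0^5 (576*x^6 - 8640*x^5 + 46800*x^4 - 108000*x^3 + 90000*x^2) dx. Term by term:
    ∫_0^5 576*x^6 dx = 45000000/7;  ∫_0^5 -8640*x^5 dx = -22500000;  ∫_0^5 46800*x^4 dx = 29250000;
    ∫_0^5 -108000*x^3 dx = -16875000;  ∫_0^5 90000*x^2 dx = 3750000.
  Sum: 45000000/7 − 22500000 + 29250000 − 16875000 + 3750000 = 375000/7.
∫_0^5 u² dx = 781250/7, so ||u||_L² = 625*sqrt(14)/7.
∫_0^5 (u')² dx = 375000/7, so ||u'||_L² = 250*sqrt(42)/7.
Ratio ||u||_L² / ||u'||_L² = 5*sqrt(3)/6.
Sharp Poincaré constant on H^1_0(0, 5) is C_P = L/π = 5/π, achieved by sin(π/5·x).
A polynomial bump cannot attain the sharp Poincaré constant (only the first sine eigenfunction does), so the ratio is strictly less than C_P, consistent with ||u||_L² ≤ C_P ||u'||_L².


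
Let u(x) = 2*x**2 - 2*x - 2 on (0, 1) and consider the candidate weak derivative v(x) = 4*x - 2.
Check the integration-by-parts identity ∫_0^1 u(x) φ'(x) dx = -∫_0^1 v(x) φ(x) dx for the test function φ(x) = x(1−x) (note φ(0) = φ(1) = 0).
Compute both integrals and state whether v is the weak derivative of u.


LHS = 0, RHS = 0. Yes, v = u' weakly.

u(x) = 2*x**2 - 2*x - 2, classical derivative u'(x) = 4*x - 2.
φ(x) = x(1−x), so φ'(x) = 1 - 2*x.
Note φ(0) = φ(1) = 0, so the boundary term u·φ vanishes.
LHS = ∫_0^1 u(x) φ'(x) dx = ∫_0^1 (-4*x^3 + 6*x^2 + 2*x - 2) dx. Term by term:
  ∫_0^1 -4*x^3 dx = -1;  ∫_0^1 6*x^2 dx = 2;  ∫_0^1 2*x dx = 1;
  ∫_0^1 -2 dx = -2.
Sum: -1 + 2 + 1 − 2 = 0.
So LHS = 0.
∫_0^1 v(x) φ(x) dx = ∫_0^1 (-4*x^3 + 6*x^2 - 2*x) dx. Term by term:
  ∫_0^1 -4*x^3 dx = -1;  ∫_0^1 6*x^2 dx = 2;  ∫_0^1 -2*x dx = -1.
Sum: -1 + 2 − 1 = 0.
So RHS = -∫_0^1 v(x) φ(x) dx = 0.
LHS = RHS, so the identity holds for this test φ.
Moreover u is smooth here and v(x) = u'(x) = 4*x - 2 pointwise, so the identity holds for every test function. Hence v is the weak derivative of u.


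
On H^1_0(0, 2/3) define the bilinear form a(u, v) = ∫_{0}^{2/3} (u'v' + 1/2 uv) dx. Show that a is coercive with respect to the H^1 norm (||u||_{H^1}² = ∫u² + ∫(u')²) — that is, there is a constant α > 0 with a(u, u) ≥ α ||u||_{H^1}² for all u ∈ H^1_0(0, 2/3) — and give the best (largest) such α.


α = (2 + 9*π^2)/(4 + 9*π^2)

Coercivity of a(·,·) on H^1_0(0, 2/3) means a(u, u) ≥ α ||u||_{H^1}² for every u ∈ H^1_0.
The interval has length L = 2/3, and Poincaré/coercivity depend only on L. Here a(u, u) = ∫(u')² + (1/2)·∫u².
Here 0 < c = 1/2 < 1. The condition a(u,u) ≥ α||u||_{H^1}² reads (1−α)∫(u')² ≥ (α−c)∫u². Any admissible α is ≤ 1 (rapidly oscillating u have ∫u²/∫(u')² → 0), and α = 1 would force 0 ≥ (1−c)∫u², impossible since c < 1; so 1−α > 0. By the sharp Poincaré inequality on H^1_0 of an interval of length L, ∫(u')² ≥ (π/L)²∫u² with equality for the first sine mode sin(π(x−x₀)/L) (x₀ the left endpoint), so the inequality holds for all u iff (1−α)(π/L)² ≥ α − c, i.e. α ≤ ((π/L)² + c)/((π/L)² + 1) = (1 + c(L/π)²)/(1 + (L/π)²). With (π/L)² = 9*π^2/4 and c = 1/2, the largest admissible constant is α = ((π/L)² + c)/((π/L)² + 1).
Simplifying, α = (2 + 9*π^2)/(4 + 9*π^2).


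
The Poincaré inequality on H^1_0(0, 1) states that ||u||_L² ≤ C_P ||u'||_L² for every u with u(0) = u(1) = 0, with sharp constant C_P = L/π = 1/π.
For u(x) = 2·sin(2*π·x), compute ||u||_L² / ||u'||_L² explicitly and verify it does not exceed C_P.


||u||_L² / ||u'||_L² = 1/(2*π) < C_P = 1/π.

u(x) = 2·sin(2*π·x), so u'(x) = 4*π*cos(2*π*x).
Writing u(x) = A·sin(kπx/L) with A = 2 and k = 2, use ∫_0^L sin²(kπx/L) dx = L/2 and ∫_0^L cos²(kπx/L) dx = L/2.
u² = 4·sin²(2*π·x) and (u')² = 16*π^2·cos²(2*π·x), and each of sin², cos² integrates to L/2 = 1/2 over (0, 1).
∫_0^1 u² dx = 2, so ||u||_L² = sqrt(2).
∫_0^1 (u')² dx = 8*π^2, so ||u'||_L² = 2*sqrt(2)*π.
Ratio ||u||_L² / ||u'||_L² = 1/(2*π).
Sharp Poincaré constant on H^1_0(0, 1) is C_P = L/π = 1/π, achieved by sin(π·x).
This is the k = 2 harmonic; the ratio L/(kπ) is strictly less than C_P = L/π, consistent with the sharp inequality ||u||_L² ≤ C_P ||u'||_L².


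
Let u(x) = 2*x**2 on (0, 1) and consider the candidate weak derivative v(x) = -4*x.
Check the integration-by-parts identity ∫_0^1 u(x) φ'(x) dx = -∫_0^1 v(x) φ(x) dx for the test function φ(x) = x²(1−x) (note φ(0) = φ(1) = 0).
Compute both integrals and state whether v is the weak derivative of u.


LHS = -1/5, RHS = 1/5. No, v is not the weak derivative of u.

u(x) = 2*x**2, classical derivative u'(x) = 4*x.
φ(x) = x²(1−x), so φ'(x) = x*(2 - 3*x).
Note φ(0) = φ(1) = 0, so the boundary term u·φ vanishes.
LHS = ∫_0^1 u(x) φ'(x) dx = ∫_0^1 (-6*x^4 + 4*x^3) dx. Term by term:
  ∫_0^1 -6*x^4 dx = -6/5;  ∫_0^1 4*x^3 dx = 1.
Sum: -6/5 + 1 = -1/5.
So LHS = -1/5.
∫_0^1 v(x) φ(x) dx = ∫_0^1 (4*x^4 - 4*x^3) dx. Term by term:
  ∫_0^1 4*x^4 dx = 4/5;  ∫_0^1 -4*x^3 dx = -1.
Sum: 4/5 − 1 = -1/5.
So RHS = -∫_0^1 v(x) φ(x) dx = 1/5.
LHS − RHS = -2/5 ≠ 0, so the identity fails.
(For a valid weak derivative the identity must hold for EVERY test function, in particular this one. The failure shows v is NOT the weak derivative of u.)
Correct weak derivative would be u'(x) = 4*x.


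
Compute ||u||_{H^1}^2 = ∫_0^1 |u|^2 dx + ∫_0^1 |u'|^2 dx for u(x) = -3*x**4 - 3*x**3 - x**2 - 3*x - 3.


||u||_{H^1}^2 = 79589/420

The H^1 norm (squared) on an interval (0, L) is
  ||u||_{H^1}^2 = ∫_0^L u(x)^2 dx + ∫_0^L u'(x)^2 dx.
Compute u'(x) = -12*x**3 - 9*x**2 - 2*x - 3.
Then u(x)^2 = 9*x**8 + 18*x**7 + 15*x**6 + 24*x**5 + 37*x**4 + 24*x**3 + 15*x**2 + 18*x + 9 and u'(x)^2 = 144*x**6 + 216*x**5 + 129*x**4 + 108*x**3 + 58*x**2 + 12*x + 9.
Integrate each monomial from 0 to 1 using ∫_0^1 c·x^n dx = c·1^(n+1)/(n+1):
  ∫_0^1 u(x)^2 dx = ∫_0^1 (9*x^8 + 18*x^7 + 15*x^6 + 24*x^5 + 37*x^4 + 24*x^3 + 15*x^2 + 18*x + 9) dx. Term by term:
    ∫_0^1 9*x^8 dx = 1;  ∫_0^1 18*x^7 dx = 9/4;  ∫_0^1 15*x^6 dx = 15/7;
    ∫_0^1 24*x^5 dx = 4;  ∫_0^1 37*x^4 dx = 37/5;  ∫_0^1 24*x^3 dx = 6;
    ∫_0^1 15*x^2 dx = 5;  ∫_0^1 18*x dx = 9;  ∫_0^1 9 dx = 9.
  Sum: 1 + 9/4 + 15/7 + 4 + 37/5 + 6 + 5 + 9 + 9 = 6411/140.
  ∫_0^1 u'(x)^2 dx = ∫_0^1 (144*x^6 + 216*x^5 + 129*x^4 + 108*x^3 + 58*x^2 + 12*x + 9) dx. Term by term:
    ∫_0^1 144*x^6 dx = 144/7;  ∫_0^1 216*x^5 dx = 36;  ∫_0^1 129*x^4 dx = 129/5;
    ∫_0^1 108*x^3 dx = 27;  ∫_0^1 58*x^2 dx = 58/3;  ∫_0^1 12*x dx = 6;
    ∫_0^1 9 dx = 9.
  Sum: 144/7 + 36 + 129/5 + 27 + 58/3 + 6 + 9 = 15089/105.
Adding: ||u||_{H^1}^2 = 6411/140 + 15089/105 = 79589/420.


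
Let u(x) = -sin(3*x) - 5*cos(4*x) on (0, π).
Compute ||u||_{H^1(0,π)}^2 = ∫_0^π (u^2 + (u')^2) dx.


||u||_{H^1(0,π)}^2 = -1020/7 + 435*π/2

u'(x) = 20*sin(4*x) - 3*cos(3*x).
Expand u² and (u')² and integrate term by term on (0, π), using: for integers n ≥ 1, ∫_0^π sin²(nx) dx = ∫_0^π cos²(nx) dx = π/2; for n ≠ n', ∫_0^π sin(nx)sin(n'x) dx = ∫_0^π cos(nx)cos(n'x) dx = 0; and by product-to-sum, ∫_0^π sin(nx)cos(n'x) dx = ½∫_0^π [sin((n+n')x) + sin((n−n')x)] dx, which is 0 when n+n' is even and 2n/(n²−n'²) when n+n' is odd (it need not vanish on (0, π)).
  u² squared terms: (-1)²·∫sin(3x)² dx = 1·π/2 = π/2;  (-5)²·∫cos(4x)² dx = 25·π/2 = 25*π/2.
  u² cross terms: 2·(-1)·(-5)·∫sin(3x)·cos(4x) dx = 10·(-6/7) = -60/7.
  So ∫_0^π u² dx = π/2 + 25*π/2 − 60/7 = -60/7 + 13*π.
  (u')² squared terms: (-3)²·∫cos(3x)² dx = 9·π/2 = 9*π/2;  (20)²·∫sin(4x)² dx = 400·π/2 = 200*π.
  (u')² cross terms: 2·(-3)·(20)·∫cos(3x)·sin(4x) dx = -120·(8/7) = -960/7.
  So ∫_0^π (u')² dx = 9*π/2 + 200*π − 960/7 = -960/7 + 409*π/2.
||u||_{H^1}^2 = (-60/7 + 13*π) + (-960/7 + 409*π/2) = -1020/7 + 435*π/2.


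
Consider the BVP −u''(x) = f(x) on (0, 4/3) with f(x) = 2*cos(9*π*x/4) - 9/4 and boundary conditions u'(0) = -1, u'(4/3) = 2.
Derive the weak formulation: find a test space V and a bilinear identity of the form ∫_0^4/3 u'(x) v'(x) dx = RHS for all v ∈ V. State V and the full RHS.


V = H^1(0, 4/3) (v unrestricted at boundary; u is determined up to an additive constant); weak form: ∫_0^4/3 u'v' dx = ∫_0^4/3 (2*cos(9*π*x/4) - 9/4) v dx + 2·v(4/3) + v(0) for all v ∈ V.

Multiply both sides by a test function v and integrate from 0 to 4/3:
  ∫_0^4/3 −u''(x) v(x) dx = ∫_0^4/3 f(x) v(x) dx.
Integrate the LHS by parts once:
  ∫_0^4/3 −u'' v dx = −[u'(x) v(x)]_0^4/3 + ∫_0^4/3 u'(x) v'(x) dx.
Thus ∫_0^4/3 u'(x) v'(x) dx = ∫_0^4/3 f(x) v(x) dx + [u'(x) v(x)]_0^4/3.
Choose V so that boundary terms are either known or forced to vanish.
u has inhomogeneous Neumann u'(0) = -1, u'(4/3) = 2. [u' v]_0^4/3 = (2)·v(4/3) − (-1)·v(0) = 2·v(4/3) + v(0). Take V = H^1(0, 4/3); boundary term becomes part of RHS.
Weak formulation: find u (satisfying any essential BC) such that ∫_0^4/3 u'(x) v'(x) dx = ∫_0^4/3 f v dx + 2·v(4/3) + v(0) for all v ∈ V (Neumann data are natural BCs: they enter the RHS as boundary terms).
Substituting f(x) = 2*cos(9*π*x/4) - 9/4, the right-hand side is ∫_0^4/3 (2*cos(9*π*x/4) - 9/4) v dx + 2·v(4/3) + v(0).
Compatibility check (pure Neumann): taking v ≡ 1 ∈ V gives 0 = ∫_0^4/3 f dx + (2) − (-1), i.e. ∫_0^4/3 f dx must equal u'(0) − u'(4/3) = -3. Indeed ∫_0^4/3 (2*cos(9*π*x/4) - 9/4) dx = -3, so the data are compatible. The solution is then unique only up to an additive constant (fix it e.g. by requiring ∫_0^4/3 u dx = 0).


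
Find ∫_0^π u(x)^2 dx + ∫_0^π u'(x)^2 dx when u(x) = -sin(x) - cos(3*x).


||u||_{H^1(0,π)}^2 = 6*π

u'(x) = 3*sin(3*x) - cos(x).
Expand u² and (u')² and integrate term by term on (0, π), using: for integers n ≥ 1, ∫_0^π sin²(nx) dx = ∫_0^π cos²(nx) dx = π/2; for n ≠ n', ∫_0^π sin(nx)sin(n'x) dx = ∫_0^π cos(nx)cos(n'x) dx = 0; and by product-to-sum, ∫_0^π sin(nx)cos(n'x) dx = ½∫_0^π [sin((n+n')x) + sin((n−n')x)] dx, which is 0 when n+n' is even and 2n/(n²−n'²) when n+n' is odd (it need not vanish on (0, π)).
  u² squared terms: (-1)²·∫cos(3x)² dx = 1·π/2 = π/2;  (-1)²·∫sin(x)² dx = 1·π/2 = π/2.
  u² cross terms: 2·(-1)·(-1)·∫cos(3x)·sin(x) dx = 2·(0) = 0.
  So ∫_0^π u² dx = π/2 + π/2 + 0 = π.
  (u')² squared terms: (-1)²·∫cos(x)² dx = 1·π/2 = π/2;  (3)²·∫sin(3x)² dx = 9·π/2 = 9*π/2.
  (u')² cross terms: 2·(-1)·(3)·∫cos(x)·sin(3x) dx = -6·(0) = 0.
  So ∫_0^π (u')² dx = π/2 + 9*π/2 + 0 = 5*π.
||u||_{H^1}^2 = (π) + (5*π) = 6*π.


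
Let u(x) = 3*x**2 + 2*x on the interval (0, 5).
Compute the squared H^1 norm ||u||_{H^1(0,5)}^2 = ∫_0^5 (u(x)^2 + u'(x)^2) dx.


||u||_{H^1}^2 = 28460/3

The H^1 norm (squared) on an interval (0, L) is
  ||u||_{H^1}^2 = ∫_0^L u(x)^2 dx + ∫_0^L u'(x)^2 dx.
Compute u'(x) = 6*x + 2.
Then u(x)^2 = 9*x**4 + 12*x**3 + 4*x**2 and u'(x)^2 = 36*x**2 + 24*x + 4.
Integrate each monomial from 0 to 5 using ∫_0^5 c·x^n dx = c·5^(n+1)/(n+1):
  ∫_0^5 u(x)^2 dx = ∫_0^5 (9*x^4 + 12*x^3 + 4*x^2) dx. Term by term:
    ∫_0^5 9*x^4 dx = 5625;  ∫_0^5 12*x^3 dx = 1875;  ∫_0^5 4*x^2 dx = 500/3.
  Sum: 5625 + 1875 + 500/3 = 23000/3.
  ∫_0^5 u'(x)^2 dx = ∫_0^5 (36*x^2 + 24*x + 4) dx. Term by term:
    ∫_0^5 36*x^2 dx = 1500;  ∫_0^5 24*x dx = 300;  ∫_0^5 4 dx = 20.
  Sum: 1500 + 300 + 20 = 1820.
Adding: ||u||_{H^1}^2 = 23000/3 + 1820 = 28460/3.


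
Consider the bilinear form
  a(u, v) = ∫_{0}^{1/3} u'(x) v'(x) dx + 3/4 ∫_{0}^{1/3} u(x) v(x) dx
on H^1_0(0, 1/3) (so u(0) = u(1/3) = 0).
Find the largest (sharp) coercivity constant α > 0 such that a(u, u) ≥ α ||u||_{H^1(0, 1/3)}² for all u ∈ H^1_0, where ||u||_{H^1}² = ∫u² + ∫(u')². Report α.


α = 3*(1 + 12*π^2)/(4*(1 + 9*π^2))

Coercivity of a(·,·) on H^1_0(0, 1/3) means a(u, u) ≥ α ||u||_{H^1}² for every u ∈ H^1_0.
The interval has length L = 1/3, and Poincaré/coercivity depend only on L. Here a(u, u) = ∫(u')² + (3/4)·∫u².
Here 0 < c = 3/4 < 1. The condition a(u,u) ≥ α||u||_{H^1}² reads (1−α)∫(u')² ≥ (α−c)∫u². Any admissible α is ≤ 1 (rapidly oscillating u have ∫u²/∫(u')² → 0), and α = 1 would force 0 ≥ (1−c)∫u², impossible since c < 1; so 1−α > 0. By the sharp Poincaré inequality on H^1_0 of an interval of length L, ∫(u')² ≥ (π/L)²∫u² with equality for the first sine mode sin(π(x−x₀)/L) (x₀ the left endpoint), so the inequality holds for all u iff (1−α)(π/L)² ≥ α − c, i.e. α ≤ ((π/L)² + c)/((π/L)² + 1) = (1 + c(L/π)²)/(1 + (L/π)²). With (π/L)² = 9*π^2 and c = 3/4, the largest admissible constant is α = ((π/L)² + c)/((π/L)² + 1).
Simplifying, α = 3*(1 + 12*π^2)/(4*(1 + 9*π^2)).


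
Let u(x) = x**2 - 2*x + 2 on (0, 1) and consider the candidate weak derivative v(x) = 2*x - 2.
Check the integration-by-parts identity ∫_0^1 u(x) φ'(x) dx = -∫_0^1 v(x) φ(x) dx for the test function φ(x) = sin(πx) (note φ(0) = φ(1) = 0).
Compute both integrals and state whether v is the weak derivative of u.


LHS = 2/π, RHS = 2/π. Yes, v = u' weakly.

u(x) = x**2 - 2*x + 2, classical derivative u'(x) = 2*x - 2.
φ(x) = sin(πx), so φ'(x) = π*cos(π*x).
Note φ(0) = φ(1) = 0, so the boundary term u·φ vanishes.
LHS = ∫_0^1 u(x) φ'(x) dx = ∫_0^1 (π*x^2*cos(π*x) - 2*π*x*cos(π*x) + 2*π*cos(π*x)) dx. Term by term:
  ∫_0^1 2*π*cos(π*x) dx = 0;  ∫_0^1 π*x^2*cos(π*x) dx = -2/π;  ∫_0^1 -2*π*x*cos(π*x) dx = 4/π.
Sum: 0 − 2/π + 4/π = 2/π.
So LHS = 2/π.
∫_0^1 v(x) φ(x) dx = ∫_0^1 (2*x*sin(π*x) - 2*sin(π*x)) dx. Term by term:
  ∫_0^1 -2*sin(π*x) dx = -4/π;  ∫_0^1 2*x*sin(π*x) dx = 2/π.
Sum: -4/π + 2/π = -2/π.
So RHS = -∫_0^1 v(x) φ(x) dx = 2/π.
LHS = RHS, so the identity holds for this test φ.
Moreover u is smooth here and v(x) = u'(x) = 2*x - 2 pointwise, so the identity holds for every test function. Hence v is the weak derivative of u.


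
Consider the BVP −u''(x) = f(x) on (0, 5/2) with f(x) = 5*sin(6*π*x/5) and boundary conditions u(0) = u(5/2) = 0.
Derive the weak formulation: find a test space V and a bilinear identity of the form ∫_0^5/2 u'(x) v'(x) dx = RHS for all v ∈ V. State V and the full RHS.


V = H^1_0(0, 5/2) (so v(0) = v(5/2) = 0); weak form: ∫_0^5/2 u'v' dx = ∫_0^5/2 (5*sin(6*π*x/5)) v dx for all v ∈ V.

Multiply both sides by a test function v and integrate from 0 to 5/2:
  ∫_0^5/2 −u''(x) v(x) dx = ∫_0^5/2 f(x) v(x) dx.
Integrate the LHS by parts once:
  ∫_0^5/2 −u'' v dx = −[u'(x) v(x)]_0^5/2 + ∫_0^5/2 u'(x) v'(x) dx.
Thus ∫_0^5/2 u'(x) v'(x) dx = ∫_0^5/2 f(x) v(x) dx + [u'(x) v(x)]_0^5/2.
Choose V so that boundary terms are either known or forced to vanish.
u is Dirichlet: u(0) = u(5/2) = 0. Let V = H^1_0(0, 5/2); then v(0) = v(5/2) = 0, and [u' v]_0^5/2 = 0.
Weak formulation: find u (satisfying any essential BC) such that ∫_0^5/2 u'(x) v'(x) dx = ∫_0^5/2 f v dx for all v ∈ V.
Substituting f(x) = 5*sin(6*π*x/5), the right-hand side is ∫_0^5/2 (5*sin(6*π*x/5)) v dx.


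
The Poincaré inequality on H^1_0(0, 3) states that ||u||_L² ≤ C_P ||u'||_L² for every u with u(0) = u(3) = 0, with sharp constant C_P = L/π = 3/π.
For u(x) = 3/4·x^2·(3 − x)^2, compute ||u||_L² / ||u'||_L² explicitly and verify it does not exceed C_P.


||u||_L² / ||u'||_L² = sqrt(3)/2 < C_P = 3/π.

u(x) = 3/4·x^2·(3 − x)^2, so u'(x) = 3*x*(x - 3)*(2*x - 3)/2.
u(x) = 3/4·x^2·(3 − x)^2 vanishes at x = 0 and x = 3, so u ∈ H^1_0(0, 3). Differentiate via the product rule and integrate the resulting polynomials term by term.
  ∫_0^3 u² dx = ∫_0^3 (9*x^8/16 - 27*x^7/4 + 243*x^6/8 - 243*x^5/4 + 729*x^4/16) dx. Term by term:
    ∫_0^3 9*x^8/16 dx = 19683/16;  ∫_0^3 -27*x^7/4 dx = -177147/32;  ∫_0^3 243*x^6/8 dx = 531441/56;
    ∫_0^3 -243*x^5/4 dx = -59049/8;  ∫_0^3 729*x^4/16 dx = 177147/80.
  Sum: 19683/16 − 177147/32 + 531441/56 − 59049/8 + 177147/80 = 19683/1120.
  ∫_0^3 (u')² dx = ∫_0^3 (9*x^6 - 81*x^5 + 1053*x^4/4 - 729*x^3/2 + 729*x^2/4) dx. Term by term:
    ∫_0^3 9*x^6 dx = 19683/7;  ∫_0^3 -81*x^5 dx = -19683/2;  ∫_0^3 1053*x^4/4 dx = 255879/20;
    ∫_0^3 -729*x^3/2 dx = -59049/8;  ∫_0^3 729*x^2/4 dx = 6561/4.
  Sum: 19683/7 − 19683/2 + 255879/20 − 59049/8 + 6561/4 = 6561/280.
∫_0^3 u² dx = 19683/1120, so ||u||_L² = 81*sqrt(210)/280.
∫_0^3 (u')² dx = 6561/280, so ||u'||_L² = 81*sqrt(70)/140.
Ratio ||u||_L² / ||u'||_L² = sqrt(3)/2.
Sharp Poincaré constant on H^1_0(0, 3) is C_P = L/π = 3/π, achieved by sin(π/3·x).
A polynomial bump cannot attain the sharp Poincaré constant (only the first sine eigenfunction does), so the ratio is strictly less than C_P, consistent with ||u||_L² ≤ C_P ||u'||_L².


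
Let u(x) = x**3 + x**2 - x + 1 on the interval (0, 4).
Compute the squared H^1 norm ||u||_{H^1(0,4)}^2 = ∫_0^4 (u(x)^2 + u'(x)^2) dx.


||u||_{H^1}^2 = 639832/105

The H^1 norm (squared) on an interval (0, L) is
  ||u||_{H^1}^2 = ∫_0^L u(x)^2 dx + ∫_0^L u'(x)^2 dx.
Compute u'(x) = 3*x**2 + 2*x - 1.
Then u(x)^2 = x**6 + 2*x**5 - x**4 + 3*x**2 - 2*x + 1 and u'(x)^2 = 9*x**4 + 12*x**3 - 2*x**2 - 4*x + 1.
Integrate each monomial from 0 to 4 using ∫_0^4 c·x^n dx = c·4^(n+1)/(n+1):
  ∫_0^4 u(x)^2 dx = ∫_0^4 (x^6 + 2*x^5 - x^4 + 3*x^2 - 2*x + 1) dx. Term by term:
    ∫_0^4 x^6 dx = 16384/7;  ∫_0^4 2*x^5 dx = 4096/3;  ∫_0^4 -x^4 dx = -1024/5;
    ∫_0^4 3*x^2 dx = 64;  ∫_0^4 -2*x dx = -16;  ∫_0^4 1 dx = 4.
  Sum: 16384/7 + 4096/3 − 1024/5 + 64 − 16 + 4 = 373076/105.
  ∫_0^4 u'(x)^2 dx = ∫_0^4 (9*x^4 + 12*x^3 - 2*x^2 - 4*x + 1) dx. Term by term:
    ∫_0^4 9*x^4 dx = 9216/5;  ∫_0^4 12*x^3 dx = 768;  ∫_0^4 -2*x^2 dx = -128/3;
    ∫_0^4 -4*x dx = -32;  ∫_0^4 1 dx = 4.
  Sum: 9216/5 + 768 − 128/3 − 32 + 4 = 38108/15.
Adding: ||u||_{H^1}^2 = 373076/105 + 38108/15 = 639832/105.


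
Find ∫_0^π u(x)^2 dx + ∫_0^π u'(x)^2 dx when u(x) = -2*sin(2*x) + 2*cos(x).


||u||_{H^1(0,π)}^2 = -64/3 + 14*π

u'(x) = -2*sin(x) - 4*cos(2*x).
Expand u² and (u')² and integrate term by term on (0, π), using: for integers n ≥ 1, ∫_0^π sin²(nx) dx = ∫_0^π cos²(nx) dx = π/2; for n ≠ n', ∫_0^π sin(nx)sin(n'x) dx = ∫_0^π cos(nx)cos(n'x) dx = 0; and by product-to-sum, ∫_0^π sin(nx)cos(n'x) dx = ½∫_0^π [sin((n+n')x) + sin((n−n')x)] dx, which is 0 when n+n' is even and 2n/(n²−n'²) when n+n' is odd (it need not vanish on (0, π)).
  u² squared terms: (-2)²·∫sin(2x)² dx = 4·π/2 = 2*π;  (2)²·∫cos(x)² dx = 4·π/2 = 2*π.
  u² cross terms: 2·(-2)·(2)·∫sin(2x)·cos(x) dx = -8·(4/3) = -32/3.
  So ∫_0^π u² dx = 2*π + 2*π − 32/3 = -32/3 + 4*π.
  (u')² squared terms: (-4)²·∫cos(2x)² dx = 16·π/2 = 8*π;  (-2)²·∫sin(x)² dx = 4·π/2 = 2*π.
  (u')² cross terms: 2·(-4)·(-2)·∫cos(2x)·sin(x) dx = 16·(-2/3) = -32/3.
  So ∫_0^π (u')² dx = 8*π + 2*π − 32/3 = -32/3 + 10*π.
||u||_{H^1}^2 = (-32/3 + 4*π) + (-32/3 + 10*π) = -64/3 + 14*π.


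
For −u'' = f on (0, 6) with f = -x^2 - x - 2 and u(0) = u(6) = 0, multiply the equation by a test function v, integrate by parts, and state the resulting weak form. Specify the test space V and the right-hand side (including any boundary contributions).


V = H^1_0(0, 6) (so v(0) = v(6) = 0); weak form: ∫_0^6 u'v' dx = ∫_0^6 (-x^2 - x - 2) v dx for all v ∈ V.

Multiply both sides by a test function v and integrate from 0 to 6:
  ∫_0^6 −u''(x) v(x) dx = ∫_0^6 f(x) v(x) dx.
Integrate the LHS by parts once:
  ∫_0^6 −u'' v dx = −[u'(x) v(x)]_0^6 + ∫_0^6 u'(x) v'(x) dx.
Thus ∫_0^6 u'(x) v'(x) dx = ∫_0^6 f(x) v(x) dx + [u'(x) v(x)]_0^6.
Choose V so that boundary terms are either known or forced to vanish.
u is Dirichlet: u(0) = u(6) = 0. Let V = H^1_0(0, 6); then v(0) = v(6) = 0, and [u' v]_0^6 = 0.
Weak formulation: find u (satisfying any essential BC) such that ∫_0^6 u'(x) v'(x) dx = ∫_0^6 f v dx for all v ∈ V.
Substituting f(x) = -x^2 - x - 2, the right-hand side is ∫_0^6 (-x^2 - x - 2) v dx.


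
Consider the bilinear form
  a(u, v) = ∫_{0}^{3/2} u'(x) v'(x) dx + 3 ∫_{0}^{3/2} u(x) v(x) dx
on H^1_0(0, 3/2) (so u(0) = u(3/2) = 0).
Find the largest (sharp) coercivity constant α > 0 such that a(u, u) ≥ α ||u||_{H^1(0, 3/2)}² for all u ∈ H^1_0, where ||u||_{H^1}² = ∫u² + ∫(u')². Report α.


α = 1

Coercivity of a(·,·) on H^1_0(0, 3/2) means a(u, u) ≥ α ||u||_{H^1}² for every u ∈ H^1_0.
The interval has length L = 3/2, and Poincaré/coercivity depend only on L. Here a(u, u) = ∫(u')² + (3)·∫u².
Here c = 3 ≥ 1, so a(u,u) = ∫(u')² + c∫u² ≥ ∫(u')² + ∫u² = ||u||_{H^1}², i.e. α = 1 works. No larger α is possible: a(u,u) ≥ α||u||_{H^1}² means (1−α)∫(u')² ≥ (α−c)∫u², and for the modes u_n = sin(nπ(x−x₀)/L) (x₀ the left endpoint) one has ∫u_n²/∫(u_n')² = (L/(nπ))² → 0, so a(u_n,u_n)/||u_n||_{H^1}² → 1. Hence the optimal constant is α = 1.
Therefore α = 1.


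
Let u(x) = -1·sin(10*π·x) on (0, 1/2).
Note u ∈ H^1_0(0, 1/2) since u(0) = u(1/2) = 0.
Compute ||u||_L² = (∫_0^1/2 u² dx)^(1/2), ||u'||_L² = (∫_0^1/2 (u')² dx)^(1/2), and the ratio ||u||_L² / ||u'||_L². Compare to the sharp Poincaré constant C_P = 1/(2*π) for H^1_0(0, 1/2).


||u||_L² / ||u'||_L² = 1/(10*π) < C_P = 1/(2*π).

u(x) = -1·sin(10*π·x), so u'(x) = -10*π*cos(10*π*x).
Writing u(x) = A·sin(kπx/L) with A = -1 and k = 5, use ∫_0^L sin²(kπx/L) dx = L/2 and ∫_0^L cos²(kπx/L) dx = L/2.
u² = 1·sin²(10*π·x) and (u')² = 100*π^2·cos²(10*π·x), and each of sin², cos² integrates to L/2 = 1/4 over (0, 1/2).
∫_0^1/2 u² dx = 1/4, so ||u||_L² = 1/2.
∫_0^1/2 (u')² dx = 25*π^2, so ||u'||_L² = 5*π.
Ratio ||u||_L² / ||u'||_L² = 1/(10*π).
Sharp Poincaré constant on H^1_0(0, 1/2) is C_P = L/π = 1/(2*π), achieved by sin(2*π·x).
This is the k = 5 harmonic; the ratio L/(kπ) is strictly less than C_P = L/π, consistent with the sharp inequality ||u||_L² ≤ C_P ||u'||_L².


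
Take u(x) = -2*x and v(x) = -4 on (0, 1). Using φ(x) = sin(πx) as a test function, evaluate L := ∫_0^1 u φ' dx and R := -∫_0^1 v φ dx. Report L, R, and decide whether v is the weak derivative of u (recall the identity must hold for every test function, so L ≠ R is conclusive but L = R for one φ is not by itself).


LHS = 4/π, RHS = 8/π. No, v is not the weak derivative of u.

u(x) = -2*x, classical derivative u'(x) = -2.
φ(x) = sin(πx), so φ'(x) = π*cos(π*x).
Note φ(0) = φ(1) = 0, so the boundary term u·φ vanishes.
LHS = ∫_0^1 u(x) φ'(x) dx = ∫_0^1 (-2*π*x*cos(π*x)) dx. Term by term:
  ∫_0^1 -2*π*x*cos(π*x) dx = 4/π.
So LHS = 4/π.
∫_0^1 v(x) φ(x) dx = ∫_0^1 (-4*sin(π*x)) dx. Term by term:
  ∫_0^1 -4*sin(π*x) dx = -8/π.
So RHS = -∫_0^1 v(x) φ(x) dx = 8/π.
LHS − RHS = -4/π ≠ 0, so the identity fails.
(For a valid weak derivative the identity must hold for EVERY test function, in particular this one. The failure shows v is NOT the weak derivative of u.)
Correct weak derivative would be u'(x) = -2.


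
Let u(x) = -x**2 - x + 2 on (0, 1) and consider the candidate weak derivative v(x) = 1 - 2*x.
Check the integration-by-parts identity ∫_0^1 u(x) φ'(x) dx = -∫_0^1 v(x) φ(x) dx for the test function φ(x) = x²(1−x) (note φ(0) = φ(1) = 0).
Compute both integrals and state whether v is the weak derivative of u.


LHS = 11/60, RHS = 1/60. No, v is not the weak derivative of u.

u(x) = -x**2 - x + 2, classical derivative u'(x) = -2*x - 1.
φ(x) = x²(1−x), so φ'(x) = x*(2 - 3*x).
Note φ(0) = φ(1) = 0, so the boundary term u·φ vanishes.
LHS = ∫_0^1 u(x) φ'(x) dx = ∫_0^1 (3*x^4 + x^3 - 8*x^2 + 4*x) dx. Term by term:
  ∫_0^1 3*x^4 dx = 3/5;  ∫_0^1 x^3 dx = 1/4;  ∫_0^1 -8*x^2 dx = -8/3;
  ∫_0^1 4*x dx = 2.
Sum: 3/5 + 1/4 − 8/3 + 2 = 11/60.
So LHS = 11/60.
∫_0^1 v(x) φ(x) dx = ∫_0^1 (2*x^4 - 3*x^3 + x^2) dx. Term by term:
  ∫_0^1 2*x^4 dx = 2/5;  ∫_0^1 -3*x^3 dx = -3/4;  ∫_0^1 x^2 dx = 1/3.
Sum: 2/5 − 3/4 + 1/3 = -1/60.
So RHS = -∫_0^1 v(x) φ(x) dx = 1/60.
LHS − RHS = 1/6 ≠ 0, so the identity fails.
(For a valid weak derivative the identity must hold for EVERY test function, in particular this one. The failure shows v is NOT the weak derivative of u.)
Correct weak derivative would be u'(x) = -2*x - 1.
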